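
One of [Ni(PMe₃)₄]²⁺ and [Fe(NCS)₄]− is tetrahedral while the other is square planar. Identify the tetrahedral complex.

For [Ni(PMe₃)₄]²⁺: Summing ligand charges against the +2 overall charge gives an oxidation state of +2 for nickel. Ni sits in group 10, so the d-electron count is 10 − 2 = 8. Trimethylphosphine is a strong-field ligand (high in the spectrochemical series). A 3d d⁸ ion with strong-field ligands gains enough CFSE to favour square planar over tetrahedral. → square planar.
For [Fe(NCS)₄]−: Each isothiocyanate is −1; balancing the −1 overall charge requires Fe(III). Fe sits in group 8, so the d-electron count is 8 − 3 = 5. A high-spin d⁵ ion has zero CFSE in either geometry, so four ligands adopt the sterically favoured tetrahedral geometry. → tetrahedral.

[Fe(NCS)₄]−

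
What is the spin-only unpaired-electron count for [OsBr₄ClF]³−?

Ligand charges: each bromide is −1; each chloride is −1; each fluoride is −1. With an overall charge of −3 the osmium centre must be in the +3 oxidation state.
Os sits in group 8, so the d-electron count is 8 − 3 = 5.
The spin state decides the count: a 5d ion has a large Δₒ and is invariably low-spin.
An octahedral low-spin d⁵ ion is t₂g⁵e_g⁰, giving 1 unpaired electron.

1 unpaired electron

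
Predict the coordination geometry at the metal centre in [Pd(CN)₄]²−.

square planar

Each cyanide is −1; balancing the −2 overall charge requires Pd(II).
Pd sits in group 10, so the d-electron count is 10 − 2 = 8.
Coordination number: 4.
A 4d d⁸ ion has a large crystal-field splitting; square planar leaves the high-energy d_{x²−y²} orbital empty and maximises CFSE.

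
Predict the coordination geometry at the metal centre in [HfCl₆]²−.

octahedral

Summing ligand charges against the −2 overall charge gives an oxidation state of +4 for hafnium.
Group 4 minus oxidation state 4 gives a d⁰ configuration.
Coordination number: 6.
Six donors around a single metal centre give an octahedral coordination sphere.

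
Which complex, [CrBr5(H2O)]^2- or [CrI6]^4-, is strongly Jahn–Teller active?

[CrBr5(H2O)]^2-: Ligand charges: each bromide is −1; water is neutral. With an overall charge of −2 the chromium centre must be in the +3 oxidation state. Chromium is a group-6 element; Cr(III) is therefore d³. The d³ configuration leaves the e_g set evenly filled (or empty) — no strong Jahn–Teller driving force.
[CrI6]^4-: Summing ligand charges against the −4 overall charge gives an oxidation state of +2 for chromium. Cr sits in group 6, so the d-electron count is 6 − 2 = 4. Iodide is a weak-field ligand for a first-row metal, so the complex is high-spin. The t₂g³e_g¹ (high-spin) configuration has an unevenly filled e_g set; the Jahn–Teller theorem predicts a tetragonal distortion (typically axial elongation) to lift the degeneracy.

[CrI6]^4-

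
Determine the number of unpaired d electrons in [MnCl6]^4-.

5

Summing ligand charges against the −4 overall charge gives an oxidation state of +2 for manganese.
Manganese is a group-7 element; Mn(II) is therefore d⁵.
The spin state decides the count: Chloride is a weak-field ligand for a first-row metal, so the complex is high-spin.
An octahedral high-spin d⁵ ion is t₂g³e_g², giving 5 unpaired electrons.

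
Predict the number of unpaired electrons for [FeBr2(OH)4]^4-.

4

Ligand charges: each bromide is −1; each hydroxide is −1. With an overall charge of −4 the iron centre must be in the +2 oxidation state.
Fe sits in group 8, so the d-electron count is 8 − 2 = 6.
The spin state decides the count: Bromide and hydroxide are weak-field ligands for a first-row metal, so the complex is high-spin.
An octahedral high-spin d⁶ ion is t₂g⁴e_g², giving 4 unpaired electrons.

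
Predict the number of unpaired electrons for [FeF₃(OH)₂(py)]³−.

4 unpaired electrons

Summing ligand charges against the −3 overall charge gives an oxidation state of +2 for iron.
Fe sits in group 8, so the d-electron count is 8 − 2 = 6.
The spin state decides the count: Fluoride and hydroxide are weak-field ligands for a first-row metal, so the complex is high-spin.
An octahedral high-spin d⁶ ion is t₂g⁴e_g², giving 4 unpaired electrons.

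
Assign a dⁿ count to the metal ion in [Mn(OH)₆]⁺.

d⁰

Summing ligand charges against the +1 overall charge gives an oxidation state of +7 for manganese.
Group 7 minus oxidation state 7 gives a d⁰ configuration.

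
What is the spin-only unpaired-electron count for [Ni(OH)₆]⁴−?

2

Each hydroxide is −1; balancing the −4 overall charge requires Ni(II).
Nickel is a group-10 element; Ni(II) is therefore d⁸.
In an octahedral field the d⁸ configuration is t₂g⁶e_g² (only one arrangement possible), giving 2 unpaired electrons.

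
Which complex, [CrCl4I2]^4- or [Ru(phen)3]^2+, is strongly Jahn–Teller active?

[CrCl4I2]^4-: Summing ligand charges against the −4 overall charge gives an oxidation state of +2 for chromium. Cr sits in group 6, so the d-electron count is 6 − 2 = 4. Chloride and iodide are weak-field ligands for a first-row metal, so the complex is high-spin. The t₂g³e_g¹ (high-spin) configuration has an unevenly filled e_g set; the Jahn–Teller theorem predicts a tetragonal distortion (typically axial elongation) to lift the degeneracy.
[Ru(phen)3]^2+: Ligand charges: 1,10-phenanthroline is neutral. With an overall charge of +2 the ruthenium centre must be in the +2 oxidation state. Ru sits in group 8, so the d-electron count is 8 − 2 = 6. A 4d ion has a large Δₒ and is invariably low-spin. The d⁶ configuration leaves the e_g set evenly filled (or empty) — no strong Jahn–Teller driving force.

[CrCl4I2]^4-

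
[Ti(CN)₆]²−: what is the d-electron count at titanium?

d0

Each cyanide is −1; balancing the −2 overall charge requires Ti(IV).
Group 4 minus oxidation state 4 gives a d⁰ configuration.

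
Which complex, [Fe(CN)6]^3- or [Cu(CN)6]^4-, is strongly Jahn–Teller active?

[Cu(CN)6]^4-

[Fe(CN)6]^3-: Ligand charges: each cyanide is −1. With an overall charge of −3 the iron centre must be in the +3 oxidation state. Fe sits in group 8, so the d-electron count is 8 − 3 = 5. Cyanide is a strong-field ligand (high in the spectrochemical series) for a first-row metal, so the complex is low-spin. The d⁵ configuration leaves the e_g set evenly filled (or empty) — no strong Jahn–Teller driving force.
[Cu(CN)6]^4-: Ligand charges: each cyanide is −1. With an overall charge of −4 the copper centre must be in the +2 oxidation state. Copper is a group-11 element; Cu(II) is therefore d⁹. The t₂g⁶e_g³ configuration has an unevenly filled e_g set; the Jahn–Teller theorem predicts a tetragonal distortion (typically axial elongation) to lift the degeneracy.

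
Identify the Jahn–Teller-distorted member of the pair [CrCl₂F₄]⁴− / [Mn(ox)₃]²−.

[CrCl₂F₄]⁴−: Each chloride is −1; each fluoride is −1; balancing the −4 overall charge requires Cr(II). Cr sits in group 6, so the d-electron count is 6 − 2 = 4. Chloride and fluoride are weak-field ligands for a first-row metal, so the complex is high-spin. The t₂g³e_g¹ (high-spin) configuration has an unevenly filled e_g set; the Jahn–Teller theorem predicts a tetragonal distortion (typically axial elongation) to lift the degeneracy.
[Mn(ox)₃]²−: Ligand charges: each oxalate is −2. With an overall charge of −2 the manganese centre must be in the +4 oxidation state. Group 7 minus oxidation state 4 gives a d³ configuration. The d³ configuration leaves the e_g set evenly filled (or empty) — no strong Jahn–Teller driving force.

[CrCl₂F₄]⁴−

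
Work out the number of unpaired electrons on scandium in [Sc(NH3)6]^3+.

Summing ligand charges against the +3 overall charge gives an oxidation state of +3 for scandium.
Scandium is a group-3 element; Sc(III) is therefore d⁰.
In an octahedral field the d⁰ configuration is t₂g⁰e_g⁰, giving 0 unpaired electrons.

0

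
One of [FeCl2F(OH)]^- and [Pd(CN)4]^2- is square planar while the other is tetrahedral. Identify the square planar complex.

[Pd(CN)4]^2-

For [FeCl2F(OH)]^-: Ligand charges: each chloride is −1; each fluoride is −1; each hydroxide is −1. With an overall charge of −1 the iron centre must be in the +3 oxidation state. Iron is a group-8 element; Fe(III) is therefore d⁵. A high-spin d⁵ ion has zero CFSE in either geometry, so four ligands adopt the sterically favoured tetrahedral geometry. → tetrahedral.
For [Pd(CN)4]^2-: Summing ligand charges against the −2 overall charge gives an oxidation state of +2 for palladium. Group 10 minus oxidation state 2 gives a d⁸ configuration. A 4d d⁸ ion has a large crystal-field splitting; square planar leaves the high-energy d_{x²−y²} orbital empty and maximises CFSE. → square planar.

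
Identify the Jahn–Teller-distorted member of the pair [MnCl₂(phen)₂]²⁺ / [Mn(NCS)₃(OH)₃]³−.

[Mn(NCS)₃(OH)₃]³−

[MnCl₂(phen)₂]²⁺: Summing ligand charges against the +2 overall charge gives an oxidation state of +4 for manganese. Mn sits in group 7, so the d-electron count is 7 − 4 = 3. The d³ configuration leaves the e_g set evenly filled (or empty) — no strong Jahn–Teller driving force.
[Mn(NCS)₃(OH)₃]³−: Summing ligand charges against the −3 overall charge gives an oxidation state of +3 for manganese. Manganese is a group-7 element; Mn(III) is therefore d⁴. Hydroxide and isothiocyanate are weak-field ligands for a first-row metal, so the complex is high-spin. The t₂g³e_g¹ (high-spin) configuration has an unevenly filled e_g set; the Jahn–Teller theorem predicts a tetragonal distortion (typically axial elongation) to lift the degeneracy.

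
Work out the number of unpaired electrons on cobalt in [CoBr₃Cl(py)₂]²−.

Summing ligand charges against the −2 overall charge gives an oxidation state of +2 for cobalt.
Group 9 minus oxidation state 2 gives a d⁷ configuration.
The spin state decides the count: Bromide and chloride are weak-field ligands for a first-row metal, so the complex is high-spin.
An octahedral high-spin d⁷ ion is t₂g⁵e_g², giving 3 unpaired electrons.

3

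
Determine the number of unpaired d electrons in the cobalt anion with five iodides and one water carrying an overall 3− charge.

3

Ligand charges: each iodide is −1; water is neutral. With an overall charge of −3 the cobalt centre must be in the +2 oxidation state.
Co sits in group 9, so the d-electron count is 9 − 2 = 7.
The spin state decides the count: Iodide is a weak-field ligand for a first-row metal, so the complex is high-spin.
An octahedral high-spin d⁷ ion is t₂g⁵e_g², giving 3 unpaired electrons.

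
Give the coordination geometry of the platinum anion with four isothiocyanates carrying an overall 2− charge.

square planar

Ligand charges: each isothiocyanate is −1. With an overall charge of −2 the platinum centre must be in the +2 oxidation state.
Platinum is a group-10 element; Pt(II) is therefore d⁸.
With 4 monodentate ligands the coordination number is 4.
A 5d d⁸ ion has a large crystal-field splitting; square planar leaves the high-energy d_{x²−y²} orbital empty and maximises CFSE.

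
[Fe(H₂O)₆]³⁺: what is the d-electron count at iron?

Water is neutral; balancing the +3 overall charge requires Fe(III).
Fe sits in group 8, so the d-electron count is 8 − 3 = 5.

d5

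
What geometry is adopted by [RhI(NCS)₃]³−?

square planar

Ligand charges: each iodide is −1; each isothiocyanate is −1. With an overall charge of −3 the rhodium centre must be in the +1 oxidation state.
Rhodium is a group-9 element; Rh(I) is therefore d⁸.
With 4 monodentate ligands the coordination number is 4.
A 4d d⁸ ion has a large crystal-field splitting; square planar leaves the high-energy d_{x²−y²} orbital empty and maximises CFSE.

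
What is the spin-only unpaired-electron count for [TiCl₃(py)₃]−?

2 unpaired electrons

Each chloride is −1; pyridine is neutral; balancing the −1 overall charge requires Ti(II).
Group 4 minus oxidation state 2 gives a d² configuration.
In an octahedral field the d² configuration is t₂g²e_g⁰ (only one arrangement possible), giving 2 unpaired electrons.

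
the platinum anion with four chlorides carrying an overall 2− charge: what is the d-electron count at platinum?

d⁸

Ligand charges: each chloride is −1. With an overall charge of −2 the platinum centre must be in the +2 oxidation state.
Group 10 minus oxidation state 2 gives a d⁸ configuration.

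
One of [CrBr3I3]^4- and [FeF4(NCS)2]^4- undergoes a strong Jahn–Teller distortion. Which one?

[CrBr3I3]^4-: Summing ligand charges against the −4 overall charge gives an oxidation state of +2 for chromium. Group 6 minus oxidation state 2 gives a d⁴ configuration. Bromide and iodide are weak-field ligands for a first-row metal, so the complex is high-spin. The t₂g³e_g¹ (high-spin) configuration has an unevenly filled e_g set; the Jahn–Teller theorem predicts a tetragonal distortion (typically axial elongation) to lift the degeneracy.
[FeF4(NCS)2]^4-: Summing ligand charges against the −4 overall charge gives an oxidation state of +2 for iron. Iron is a group-8 element; Fe(II) is therefore d⁶. Fluoride and isothiocyanate are weak-field ligands for a first-row metal, so the complex is high-spin. The d⁶ configuration leaves the e_g set evenly filled (or empty) — no strong Jahn–Teller driving force.

[CrBr3I3]^4-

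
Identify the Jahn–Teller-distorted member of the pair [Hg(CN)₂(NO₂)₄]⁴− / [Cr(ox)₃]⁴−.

[Hg(CN)₂(NO₂)₄]⁴−: Ligand charges: each cyanide is −1; each nitro (N-bound nitrite) is −1. With an overall charge of −4 the mercury centre must be in the +2 oxidation state. Hg sits in group 12, so the d-electron count is 12 − 2 = 10. The d¹⁰ configuration leaves the e_g set evenly filled (or empty) — no strong Jahn–Teller driving force.
[Cr(ox)₃]⁴−: Each oxalate is −2; balancing the −4 overall charge requires Cr(II). Cr sits in group 6, so the d-electron count is 6 − 2 = 4. Oxalate is a weak-field ligand for a first-row metal, so the complex is high-spin. The t₂g³e_g¹ (high-spin) configuration has an unevenly filled e_g set; the Jahn–Teller theorem predicts a tetragonal distortion (typically axial elongation) to lift the degeneracy.

[Cr(ox)₃]⁴−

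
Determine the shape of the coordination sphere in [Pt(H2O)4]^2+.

square planar

Summing ligand charges against the +2 overall charge gives an oxidation state of +2 for platinum.
Group 10 minus oxidation state 2 gives a d⁸ configuration.
Coordination number: 4.
A 5d d⁸ ion has a large crystal-field splitting; square planar leaves the high-energy d_{x²−y²} orbital empty and maximises CFSE.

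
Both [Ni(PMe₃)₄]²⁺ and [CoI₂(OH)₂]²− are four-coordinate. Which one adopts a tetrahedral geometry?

[CoI₂(OH)₂]²−

For [Ni(PMe₃)₄]²⁺: Trimethylphosphine is neutral; balancing the +2 overall charge requires Ni(II). Nickel is a group-10 element; Ni(II) is therefore d⁸. Trimethylphosphine is a strong-field ligand (high in the spectrochemical series). A 3d d⁸ ion with strong-field ligands gains enough CFSE to favour square planar over tetrahedral. → square planar.
For [CoI₂(OH)₂]²−: Each iodide is −1; each hydroxide is −1; balancing the −2 overall charge requires Co(II). Cobalt is a group-9 element; Co(II) is therefore d⁷. For a high-spin 3d d⁷ ion with weak-field ligands the small Δₜ gives little square-planar CFSE advantage, so four ligands adopt the sterically favoured tetrahedral geometry. → tetrahedral.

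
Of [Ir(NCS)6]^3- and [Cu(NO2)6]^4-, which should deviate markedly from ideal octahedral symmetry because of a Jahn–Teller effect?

[Ir(NCS)6]^3-: Ligand charges: each isothiocyanate is −1. With an overall charge of −3 the iridium centre must be in the +3 oxidation state. Group 9 minus oxidation state 3 gives a d⁶ configuration. A 5d ion has a large Δₒ and is invariably low-spin. The d⁶ configuration leaves the e_g set evenly filled (or empty) — no strong Jahn–Teller driving force.
[Cu(NO2)6]^4-: Summing ligand charges against the −4 overall charge gives an oxidation state of +2 for copper. Cu sits in group 11, so the d-electron count is 11 − 2 = 9. The t₂g⁶e_g³ configuration has an unevenly filled e_g set; the Jahn–Teller theorem predicts a tetragonal distortion (typically axial elongation) to lift the degeneracy.

[Cu(NO2)6]^4-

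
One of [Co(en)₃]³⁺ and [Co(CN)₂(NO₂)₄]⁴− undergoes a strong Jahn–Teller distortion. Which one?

[Co(CN)₂(NO₂)₄]⁴−

[Co(en)₃]³⁺: Summing ligand charges against the +3 overall charge gives an oxidation state of +3 for cobalt. Cobalt is a group-9 element; Co(III) is therefore d⁶. Co(III) has an exceptionally large octahedral splitting and is low-spin with essentially every ligand except fluoride. The d⁶ configuration leaves the e_g set evenly filled (or empty) — no strong Jahn–Teller driving force.
[Co(CN)₂(NO₂)₄]⁴−: Each cyanide is −1; each nitro (N-bound nitrite) is −1; balancing the −4 overall charge requires Co(II). Cobalt is a group-9 element; Co(II) is therefore d⁷. Cyanide and nitro (N-bound nitrite) are strong-field ligands (high in the spectrochemical series) for a first-row metal, so the complex is low-spin. The t₂g⁶e_g¹ (low-spin) configuration has an unevenly filled e_g set; the Jahn–Teller theorem predicts a tetragonal distortion (typically axial elongation) to lift the degeneracy.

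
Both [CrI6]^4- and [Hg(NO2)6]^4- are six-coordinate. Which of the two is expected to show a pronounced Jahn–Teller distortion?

[CrI6]^4-

[CrI6]^4-: Each iodide is −1; balancing the −4 overall charge requires Cr(II). Group 6 minus oxidation state 2 gives a d⁴ configuration. Iodide is a weak-field ligand for a first-row metal, so the complex is high-spin. The t₂g³e_g¹ (high-spin) configuration has an unevenly filled e_g set; the Jahn–Teller theorem predicts a tetragonal distortion (typically axial elongation) to lift the degeneracy.
[Hg(NO2)6]^4-: Summing ligand charges against the −4 overall charge gives an oxidation state of +2 for mercury. Mercury is a group-12 element; Hg(II) is therefore d¹⁰. The d¹⁰ configuration leaves the e_g set evenly filled (or empty) — no strong Jahn–Teller driving force.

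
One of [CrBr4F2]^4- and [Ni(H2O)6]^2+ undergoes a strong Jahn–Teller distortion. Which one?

[CrBr4F2]^4-

[CrBr4F2]^4-: Summing ligand charges against the −4 overall charge gives an oxidation state of +2 for chromium. Chromium is a group-6 element; Cr(II) is therefore d⁴. Bromide and fluoride are weak-field ligands for a first-row metal, so the complex is high-spin. The t₂g³e_g¹ (high-spin) configuration has an unevenly filled e_g set; the Jahn–Teller theorem predicts a tetragonal distortion (typically axial elongation) to lift the degeneracy.
[Ni(H2O)6]^2+: Summing ligand charges against the +2 overall charge gives an oxidation state of +2 for nickel. Nickel is a group-10 element; Ni(II) is therefore d⁸. The d⁸ configuration leaves the e_g set evenly filled (or empty) — no strong Jahn–Teller driving force.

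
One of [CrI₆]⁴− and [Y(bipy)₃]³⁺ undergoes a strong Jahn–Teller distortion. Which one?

[CrI₆]⁴−: Ligand charges: each iodide is −1. With an overall charge of −4 the chromium centre must be in the +2 oxidation state. Chromium is a group-6 element; Cr(II) is therefore d⁴. Iodide is a weak-field ligand for a first-row metal, so the complex is high-spin. The t₂g³e_g¹ (high-spin) configuration has an unevenly filled e_g set; the Jahn–Teller theorem predicts a tetragonal distortion (typically axial elongation) to lift the degeneracy.
[Y(bipy)₃]³⁺: Summing ligand charges against the +3 overall charge gives an oxidation state of +3 for yttrium. Yttrium is a group-3 element; Y(III) is therefore d⁰. The d⁰ configuration leaves the e_g set evenly filled (or empty) — no strong Jahn–Teller driving force.

[CrI₆]⁴−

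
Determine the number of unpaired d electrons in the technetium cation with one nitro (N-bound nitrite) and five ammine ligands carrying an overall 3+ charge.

Each nitro (N-bound nitrite) is −1; ammonia is neutral; balancing the +3 overall charge requires Tc(IV).
Group 7 minus oxidation state 4 gives a d³ configuration.
In an octahedral field the d³ configuration is t₂g³e_g⁰ (only one arrangement possible), giving 3 unpaired electrons.

3 unpaired electrons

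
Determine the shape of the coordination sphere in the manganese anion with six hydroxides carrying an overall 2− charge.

octahedral

Ligand charges: each hydroxide is −1. With an overall charge of −2 the manganese centre must be in the +4 oxidation state.
Mn sits in group 7, so the d-electron count is 7 − 4 = 3.
Coordination number: 6.
Six donors around a single metal centre give an octahedral coordination sphere.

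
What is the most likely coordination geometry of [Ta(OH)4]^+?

Summing ligand charges against the +1 overall charge gives an oxidation state of +5 for tantalum.
Ta sits in group 5, so the d-electron count is 5 − 5 = 0.
Coordination number: 4.
A d⁰ ion has no crystal-field stabilisation preference between square planar and tetrahedral, so four ligands adopt the sterically favoured tetrahedral geometry.

tetrahedral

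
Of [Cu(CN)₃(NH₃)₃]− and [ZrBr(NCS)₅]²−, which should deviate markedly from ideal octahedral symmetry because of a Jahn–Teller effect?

[Cu(CN)₃(NH₃)₃]−: Summing ligand charges against the −1 overall charge gives an oxidation state of +2 for copper. Group 11 minus oxidation state 2 gives a d⁹ configuration. The t₂g⁶e_g³ configuration has an unevenly filled e_g set; the Jahn–Teller theorem predicts a tetragonal distortion (typically axial elongation) to lift the degeneracy.
[ZrBr(NCS)₅]²−: Ligand charges: each bromide is −1; each isothiocyanate is −1. With an overall charge of −2 the zirconium centre must be in the +4 oxidation state. Group 4 minus oxidation state 4 gives a d⁰ configuration. The d⁰ configuration leaves the e_g set evenly filled (or empty) — no strong Jahn–Teller driving force.

[Cu(CN)₃(NH₃)₃]−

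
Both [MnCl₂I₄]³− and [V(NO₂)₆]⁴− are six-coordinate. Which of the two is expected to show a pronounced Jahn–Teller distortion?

[MnCl₂I₄]³−

[MnCl₂I₄]³−: Summing ligand charges against the −3 overall charge gives an oxidation state of +3 for manganese. Mn sits in group 7, so the d-electron count is 7 − 3 = 4. Chloride and iodide are weak-field ligands for a first-row metal, so the complex is high-spin. The t₂g³e_g¹ (high-spin) configuration has an unevenly filled e_g set; the Jahn–Teller theorem predicts a tetragonal distortion (typically axial elongation) to lift the degeneracy.
[V(NO₂)₆]⁴−: Summing ligand charges against the −4 overall charge gives an oxidation state of +2 for vanadium. Vanadium is a group-5 element; V(II) is therefore d³. The d³ configuration leaves the e_g set evenly filled (or empty) — no strong Jahn–Teller driving force.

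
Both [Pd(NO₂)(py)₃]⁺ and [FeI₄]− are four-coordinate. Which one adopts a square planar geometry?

For [Pd(NO₂)(py)₃]⁺: Summing ligand charges against the +1 overall charge gives an oxidation state of +2 for palladium. Pd sits in group 10, so the d-electron count is 10 − 2 = 8. A 4d d⁸ ion has a large crystal-field splitting; square planar leaves the high-energy d_{x²−y²} orbital empty and maximises CFSE. → square planar.
For [FeI₄]−: Ligand charges: each iodide is −1. With an overall charge of −1 the iron centre must be in the +3 oxidation state. Group 8 minus oxidation state 3 gives a d⁵ configuration. A high-spin d⁵ ion has zero CFSE in either geometry, so four ligands adopt the sterically favoured tetrahedral geometry. → tetrahedral.

[Pd(NO₂)(py)₃]⁺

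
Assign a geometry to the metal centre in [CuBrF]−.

linear

Ligand charges: each bromide is −1; each fluoride is −1. With an overall charge of −1 the copper centre must be in the +1 oxidation state.
Cu sits in group 11, so the d-electron count is 11 − 1 = 10.
With 2 monodentate ligands the coordination number is 2.
A d¹⁰ ion with only two ligands adopts a linear arrangement (sp hybridisation; no CFSE preference).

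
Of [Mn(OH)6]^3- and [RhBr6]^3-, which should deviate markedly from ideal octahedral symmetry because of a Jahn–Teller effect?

[Mn(OH)6]^3-: Summing ligand charges against the −3 overall charge gives an oxidation state of +3 for manganese. Manganese is a group-7 element; Mn(III) is therefore d⁴. Hydroxide is a weak-field ligand for a first-row metal, so the complex is high-spin. The t₂g³e_g¹ (high-spin) configuration has an unevenly filled e_g set; the Jahn–Teller theorem predicts a tetragonal distortion (typically axial elongation) to lift the degeneracy.
[RhBr6]^3-: Each bromide is −1; balancing the −3 overall charge requires Rh(III). Group 9 minus oxidation state 3 gives a d⁶ configuration. A 4d ion has a large Δₒ and is invariably low-spin. The d⁶ configuration leaves the e_g set evenly filled (or empty) — no strong Jahn–Teller driving force.

[Mn(OH)6]^3-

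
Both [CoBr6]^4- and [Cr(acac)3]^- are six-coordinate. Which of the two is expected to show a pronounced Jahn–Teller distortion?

[CoBr6]^4-: Summing ligand charges against the −4 overall charge gives an oxidation state of +2 for cobalt. Cobalt is a group-9 element; Co(II) is therefore d⁷. Bromide is a weak-field ligand for a first-row metal, so the complex is high-spin. The d⁷ configuration leaves the e_g set evenly filled (or empty) — no strong Jahn–Teller driving force.
[Cr(acac)3]^-: Summing ligand charges against the −1 overall charge gives an oxidation state of +2 for chromium. Group 6 minus oxidation state 2 gives a d⁴ configuration. Acetylacetonate is a weak-field ligand for a first-row metal, so the complex is high-spin. The t₂g³e_g¹ (high-spin) configuration has an unevenly filled e_g set; the Jahn–Teller theorem predicts a tetragonal distortion (typically axial elongation) to lift the degeneracy.

[Cr(acac)3]^-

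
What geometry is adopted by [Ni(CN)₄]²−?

square planar

Ligand charges: each cyanide is −1. With an overall charge of −2 the nickel centre must be in the +2 oxidation state.
Group 10 minus oxidation state 2 gives a d⁸ configuration.
With 4 monodentate ligands the coordination number is 4.
Cyanide is a strong-field ligand (high in the spectrochemical series).
A 3d d⁸ ion with strong-field ligands gains enough CFSE to favour square planar over tetrahedral.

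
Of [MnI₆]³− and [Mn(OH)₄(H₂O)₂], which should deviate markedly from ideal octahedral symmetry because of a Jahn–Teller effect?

[MnI₆]³−

[MnI₆]³−: Summing ligand charges against the −3 overall charge gives an oxidation state of +3 for manganese. Group 7 minus oxidation state 3 gives a d⁴ configuration. Iodide is a weak-field ligand for a first-row metal, so the complex is high-spin. The t₂g³e_g¹ (high-spin) configuration has an unevenly filled e_g set; the Jahn–Teller theorem predicts a tetragonal distortion (typically axial elongation) to lift the degeneracy.
[Mn(OH)₄(H₂O)₂]: Each hydroxide is −1; water is neutral; balancing the 0 overall charge requires Mn(IV). Group 7 minus oxidation state 4 gives a d³ configuration. The d³ configuration leaves the e_g set evenly filled (or empty) — no strong Jahn–Teller driving force.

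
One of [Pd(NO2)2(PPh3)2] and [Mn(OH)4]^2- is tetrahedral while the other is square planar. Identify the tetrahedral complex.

[Mn(OH)4]^2-

For [Pd(NO2)2(PPh3)2]: Ligand charges: each nitro (N-bound nitrite) is −1; triphenylphosphine is neutral. With an overall charge of 0 the palladium centre must be in the +2 oxidation state. Group 10 minus oxidation state 2 gives a d⁸ configuration. A 4d d⁸ ion has a large crystal-field splitting; square planar leaves the high-energy d_{x²−y²} orbital empty and maximises CFSE. → square planar.
For [Mn(OH)4]^2-: Ligand charges: each hydroxide is −1. With an overall charge of −2 the manganese centre must be in the +2 oxidation state. Manganese is a group-7 element; Mn(II) is therefore d⁵. A high-spin d⁵ ion has zero CFSE in either geometry, so four ligands adopt the sterically favoured tetrahedral geometry. → tetrahedral.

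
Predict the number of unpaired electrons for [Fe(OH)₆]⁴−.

4 unpaired electrons

Ligand charges: each hydroxide is −1. With an overall charge of −4 the iron centre must be in the +2 oxidation state.
Iron is a group-8 element; Fe(II) is therefore d⁶.
The spin state decides the count: Hydroxide is a weak-field ligand for a first-row metal, so the complex is high-spin.
An octahedral high-spin d⁶ ion is t₂g⁴e_g², giving 4 unpaired electrons.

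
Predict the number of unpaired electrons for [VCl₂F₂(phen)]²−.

Each chloride is −1; each fluoride is −1; 1,10-phenanthroline is neutral; balancing the −2 overall charge requires V(II).
Vanadium is a group-5 element; V(II) is therefore d³.
Counting donor atoms: 2×chloride (monodentate) → 2 donors; 2×fluoride (monodentate) → 2 donors; 1×1,10-phenanthroline (bidentate) → 2 donors. Coordination number = 6.
In an octahedral field the d³ configuration is t₂g³e_g⁰ (only one arrangement possible), giving 3 unpaired electrons.

3 unpaired electrons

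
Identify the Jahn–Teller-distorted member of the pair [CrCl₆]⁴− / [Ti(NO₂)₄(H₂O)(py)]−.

[CrCl₆]⁴−: Each chloride is −1; balancing the −4 overall charge requires Cr(II). Chromium is a group-6 element; Cr(II) is therefore d⁴. Chloride is a weak-field ligand for a first-row metal, so the complex is high-spin. The t₂g³e_g¹ (high-spin) configuration has an unevenly filled e_g set; the Jahn–Teller theorem predicts a tetragonal distortion (typically axial elongation) to lift the degeneracy.
[Ti(NO₂)₄(H₂O)(py)]−: Summing ligand charges against the −1 overall charge gives an oxidation state of +3 for titanium. Group 4 minus oxidation state 3 gives a d¹ configuration. The d¹ configuration leaves the e_g set evenly filled (or empty) — no strong Jahn–Teller driving force.

[CrCl₆]⁴−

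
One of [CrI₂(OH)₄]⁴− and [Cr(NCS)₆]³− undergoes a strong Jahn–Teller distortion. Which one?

[CrI₂(OH)₄]⁴−: Ligand charges: each iodide is −1; each hydroxide is −1. With an overall charge of −4 the chromium centre must be in the +2 oxidation state. Group 6 minus oxidation state 2 gives a d⁴ configuration. Hydroxide and iodide are weak-field ligands for a first-row metal, so the complex is high-spin. The t₂g³e_g¹ (high-spin) configuration has an unevenly filled e_g set; the Jahn–Teller theorem predicts a tetragonal distortion (typically axial elongation) to lift the degeneracy.
[Cr(NCS)₆]³−: Each isothiocyanate is −1; balancing the −3 overall charge requires Cr(III). Cr sits in group 6, so the d-electron count is 6 − 3 = 3. The d³ configuration leaves the e_g set evenly filled (or empty) — no strong Jahn–Teller driving force.

[CrI₂(OH)₄]⁴−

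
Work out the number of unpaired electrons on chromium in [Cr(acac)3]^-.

Summing ligand charges against the −1 overall charge gives an oxidation state of +2 for chromium.
Group 6 minus oxidation state 2 gives a d⁴ configuration.
Counting donor atoms: 3×acetylacetonate (bidentate) → 6 donors. Coordination number = 6.
The spin state decides the count: Acetylacetonate is a weak-field ligand for a first-row metal, so the complex is high-spin.
An octahedral high-spin d⁴ ion is t₂g³e_g¹, giving 4 unpaired electrons.

4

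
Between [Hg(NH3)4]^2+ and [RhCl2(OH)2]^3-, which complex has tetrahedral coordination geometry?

For [Hg(NH3)4]^2+: Summing ligand charges against the +2 overall charge gives an oxidation state of +2 for mercury. Hg sits in group 12, so the d-electron count is 12 − 2 = 10. A d¹⁰ ion has no crystal-field stabilisation preference between square planar and tetrahedral, so four ligands adopt the sterically favoured tetrahedral geometry. → tetrahedral.
For [RhCl2(OH)2]^3-: Summing ligand charges against the −3 overall charge gives an oxidation state of +1 for rhodium. Group 9 minus oxidation state 1 gives a d⁸ configuration. A 4d d⁸ ion has a large crystal-field splitting; square planar leaves the high-energy d_{x²−y²} orbital empty and maximises CFSE. → square planar.

[Hg(NH3)4]^2+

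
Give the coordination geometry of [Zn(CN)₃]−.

Summing ligand charges against the −1 overall charge gives an oxidation state of +2 for zinc.
Zn sits in group 12, so the d-electron count is 12 − 2 = 10.
Coordination number: 3.
Three ligands around a d¹⁰ centre minimise repulsion in a trigonal-planar arrangement.

trigonal planar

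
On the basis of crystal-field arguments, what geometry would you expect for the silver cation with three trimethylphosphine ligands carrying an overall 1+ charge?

Trimethylphosphine is neutral; balancing the +1 overall charge requires Ag(I).
Ag sits in group 11, so the d-electron count is 11 − 1 = 10.
Coordination number: 3.
Three ligands around a d¹⁰ centre minimise repulsion in a trigonal-planar arrangement.

trigonal planar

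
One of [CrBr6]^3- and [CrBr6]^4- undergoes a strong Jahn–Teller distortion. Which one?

[CrBr6]^4-

[CrBr6]^3-: Summing ligand charges against the −3 overall charge gives an oxidation state of +3 for chromium. Chromium is a group-6 element; Cr(III) is therefore d³. The d³ configuration leaves the e_g set evenly filled (or empty) — no strong Jahn–Teller driving force.
[CrBr6]^4-: Ligand charges: each bromide is −1. With an overall charge of −4 the chromium centre must be in the +2 oxidation state. Group 6 minus oxidation state 2 gives a d⁴ configuration. Bromide is a weak-field ligand for a first-row metal, so the complex is high-spin. The t₂g³e_g¹ (high-spin) configuration has an unevenly filled e_g set; the Jahn–Teller theorem predicts a tetragonal distortion (typically axial elongation) to lift the degeneracy.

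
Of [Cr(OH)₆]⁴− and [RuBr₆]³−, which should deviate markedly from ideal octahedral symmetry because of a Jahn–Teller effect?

[Cr(OH)₆]⁴−: Ligand charges: each hydroxide is −1. With an overall charge of −4 the chromium centre must be in the +2 oxidation state. Cr sits in group 6, so the d-electron count is 6 − 2 = 4. Hydroxide is a weak-field ligand for a first-row metal, so the complex is high-spin. The t₂g³e_g¹ (high-spin) configuration has an unevenly filled e_g set; the Jahn–Teller theorem predicts a tetragonal distortion (typically axial elongation) to lift the degeneracy.
[RuBr₆]³−: Summing ligand charges against the −3 overall charge gives an oxidation state of +3 for ruthenium. Group 8 minus oxidation state 3 gives a d⁵ configuration. A 4d ion has a large Δₒ and is invariably low-spin. The d⁵ configuration leaves the e_g set evenly filled (or empty) — no strong Jahn–Teller driving force.

[Cr(OH)₆]⁴−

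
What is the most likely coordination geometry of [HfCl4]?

Each chloride is −1; balancing the 0 overall charge requires Hf(IV).
Hafnium is a group-4 element; Hf(IV) is therefore d⁰.
Coordination number: 4.
A d⁰ ion has no crystal-field stabilisation preference between square planar and tetrahedral, so four ligands adopt the sterically favoured tetrahedral geometry.

tetrahedral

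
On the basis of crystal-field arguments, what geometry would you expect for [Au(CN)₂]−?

linear

Ligand charges: each cyanide is −1. With an overall charge of −1 the gold centre must be in the +1 oxidation state.
Group 11 minus oxidation state 1 gives a d¹⁰ configuration.
With 2 monodentate ligands the coordination number is 2.
A d¹⁰ ion with only two ligands adopts a linear arrangement (sp hybridisation; no CFSE preference).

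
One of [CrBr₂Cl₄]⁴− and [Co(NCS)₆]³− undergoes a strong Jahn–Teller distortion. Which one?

[CrBr₂Cl₄]⁴−: Each bromide is −1; each chloride is −1; balancing the −4 overall charge requires Cr(II). Chromium is a group-6 element; Cr(II) is therefore d⁴. Bromide and chloride are weak-field ligands for a first-row metal, so the complex is high-spin. The t₂g³e_g¹ (high-spin) configuration has an unevenly filled e_g set; the Jahn–Teller theorem predicts a tetragonal distortion (typically axial elongation) to lift the degeneracy.
[Co(NCS)₆]³−: Each isothiocyanate is −1; balancing the −3 overall charge requires Co(III). Group 9 minus oxidation state 3 gives a d⁶ configuration. Co(III) has an exceptionally large octahedral splitting and is low-spin with essentially every ligand except fluoride. The d⁶ configuration leaves the e_g set evenly filled (or empty) — no strong Jahn–Teller driving force.

[CrBr₂Cl₄]⁴−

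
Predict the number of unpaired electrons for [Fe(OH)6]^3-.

Each hydroxide is −1; balancing the −3 overall charge requires Fe(III).
Group 8 minus oxidation state 3 gives a d⁵ configuration.
The spin state decides the count: Hydroxide is a weak-field ligand for a first-row metal, so the complex is high-spin.
An octahedral high-spin d⁵ ion is t₂g³e_g², giving 5 unpaired electrons.

5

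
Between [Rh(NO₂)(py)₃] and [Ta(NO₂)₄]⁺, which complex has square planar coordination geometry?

[Rh(NO₂)(py)₃]

For [Rh(NO₂)(py)₃]: Ligand charges: each nitro (N-bound nitrite) is −1; pyridine is neutral. With an overall charge of 0 the rhodium centre must be in the +1 oxidation state. Group 9 minus oxidation state 1 gives a d⁸ configuration. A 4d d⁸ ion has a large crystal-field splitting; square planar leaves the high-energy d_{x²−y²} orbital empty and maximises CFSE. → square planar.
For [Ta(NO₂)₄]⁺: Ligand charges: each nitro (N-bound nitrite) is −1. With an overall charge of +1 the tantalum centre must be in the +5 oxidation state. Tantalum is a group-5 element; Ta(V) is therefore d⁰. A d⁰ ion has no crystal-field stabilisation preference between square planar and tetrahedral, so four ligands adopt the sterically favoured tetrahedral geometry. → tetrahedral.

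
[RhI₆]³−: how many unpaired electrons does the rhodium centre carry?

Summing ligand charges against the −3 overall charge gives an oxidation state of +3 for rhodium.
Rh sits in group 9, so the d-electron count is 9 − 3 = 6.
The spin state decides the count: a 4d ion has a large Δₒ and is invariably low-spin.
An octahedral low-spin d⁶ ion is t₂g⁶e_g⁰, giving 0 unpaired electrons.

0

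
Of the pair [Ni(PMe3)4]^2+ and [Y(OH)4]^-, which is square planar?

For [Ni(PMe3)4]^2+: Trimethylphosphine is neutral; balancing the +2 overall charge requires Ni(II). Group 10 minus oxidation state 2 gives a d⁸ configuration. Trimethylphosphine is a strong-field ligand (high in the spectrochemical series). A 3d d⁸ ion with strong-field ligands gains enough CFSE to favour square planar over tetrahedral. → square planar.
For [Y(OH)4]^-: Ligand charges: each hydroxide is −1. With an overall charge of −1 the yttrium centre must be in the +3 oxidation state. Y sits in group 3, so the d-electron count is 3 − 3 = 0. A d⁰ ion has no crystal-field stabilisation preference between square planar and tetrahedral, so four ligands adopt the sterically favoured tetrahedral geometry. → tetrahedral.

[Ni(PMe3)4]^2+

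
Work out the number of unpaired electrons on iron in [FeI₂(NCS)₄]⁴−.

Summing ligand charges against the −4 overall charge gives an oxidation state of +2 for iron.
Iron is a group-8 element; Fe(II) is therefore d⁶.
The spin state decides the count: Iodide and isothiocyanate are weak-field ligands for a first-row metal, so the complex is high-spin.
An octahedral high-spin d⁶ ion is t₂g⁴e_g², giving 4 unpaired electrons.

4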